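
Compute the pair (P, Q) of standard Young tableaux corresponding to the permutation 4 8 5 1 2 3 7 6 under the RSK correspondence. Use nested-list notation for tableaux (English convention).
Insert each entry of the permutation into P by Schensted row insertion, recording in Q the position of each new cell.

Insert 4: appended to row 1. P = [[4]].
Insert 8: appended to row 1. P = [[4, 8]].
Insert 5: 5 bumps 8 from row 1; 8 starts row 2. P = [[4, 5], [8]].
Insert 1: 1 bumps 4 from row 1; 4 bumps 8 from row 2; 8 starts row 3. P = [[1, 5], [4], [8]].
Insert 2: 2 bumps 5 from row 1; 5 appends to row 2. P = [[1, 2], [4, 5], [8]].
Insert 3: appended to row 1. P = [[1, 2, 3], [4, 5], [8]].
Insert 7: appended to row 1. P = [[1, 2, 3, 7], [4, 5], [8]].
Insert 6: 6 bumps 7 from row 1; 7 appends to row 2. P = [[1, 2, 3, 6], [4, 5, 7], [8]].

So P = [[1, 2, 3, 6], [4, 5, 7], [8]], Q = [[1, 2, 6, 7], [3, 5, 8], [4]].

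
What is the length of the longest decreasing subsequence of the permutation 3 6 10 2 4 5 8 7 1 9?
4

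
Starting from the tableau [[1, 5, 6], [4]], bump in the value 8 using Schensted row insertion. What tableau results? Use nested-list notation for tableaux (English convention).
[[1, 5, 6, 8], [4]]

8 is larger than every entry of row 1, so it is appended to row 1. The new tableau is [[1, 5, 6, 8], [4]].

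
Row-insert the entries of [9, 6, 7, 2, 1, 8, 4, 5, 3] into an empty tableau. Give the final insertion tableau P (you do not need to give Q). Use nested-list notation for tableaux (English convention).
Insert 9: appended to row 1. P = [[9]].
Insert 6: 6 bumps 9 from row 1; 9 starts row 2. P = [[6], [9]].
Insert 7: appended to row 1. P = [[6, 7], [9]].
Insert 2: 2 bumps 6 from row 1; 6 bumps 9 from row 2; 9 starts row 3. P = [[2, 7], [6], [9]].
Insert 1: 1 bumps 2 from row 1; 2 bumps 6 from row 2; 6 bumps 9 from row 3; 9 starts row 4. P = [[1, 7], [2], [6], [9]].
Insert 8: appended to row 1. P = [[1, 7, 8], [2], [6], [9]].
Insert 4: 4 bumps 7 from row 1; 7 appends to row 2. P = [[1, 4, 8], [2, 7], [6], [9]].
Insert 5: 5 bumps 8 from row 1; 8 appends to row 2. P = [[1, 4, 5], [2, 7, 8], [6], [9]].
Insert 3: 3 bumps 4 from row 1; 4 bumps 7 from row 2; 7 appends to row 3. P = [[1, 3, 5], [2, 4, 8], [6, 7], [9]].

So P = [[1, 3, 5], [2, 4, 8], [6, 7], [9]].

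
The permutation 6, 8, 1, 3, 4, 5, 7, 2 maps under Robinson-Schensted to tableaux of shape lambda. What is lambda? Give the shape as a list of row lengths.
[5, 2, 1]

RSK row insertion gives P = [[1, 2, 4, 5, 7], [3, 8], [6]], which has shape [5, 2, 1].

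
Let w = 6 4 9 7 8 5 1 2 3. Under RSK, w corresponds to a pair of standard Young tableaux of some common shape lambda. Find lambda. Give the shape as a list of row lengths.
[3, 3, 2, 1]

Row-insert each entry into an empty tableau.

After inserting 6: P = [[6]].
After inserting 4: P = [[4], [6]].
After inserting 9: P = [[4, 9], [6]].
After inserting 7: P = [[4, 7], [6, 9]].
After inserting 8: P = [[4, 7, 8], [6, 9]].
After inserting 5: P = [[4, 5, 8], [6, 7], [9]].
After inserting 1: P = [[1, 5, 8], [4, 7], [6], [9]].
After inserting 2: P = [[1, 2, 8], [4, 5], [6, 7], [9]].
After inserting 3: P = [[1, 2, 3], [4, 5, 8], [6, 7], [9]].

The final insertion tableau P = [[1, 2, 3], [4, 5, 8], [6, 7], [9]] has shape [3, 3, 2, 1].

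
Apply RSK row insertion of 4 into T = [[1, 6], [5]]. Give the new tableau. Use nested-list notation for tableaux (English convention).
In row 1, 4 replaces 6 (the leftmost entry greater than 4); 6 is bumped to row 2. 6 is appended to row 2. The new tableau is [[1, 4], [5, 6]].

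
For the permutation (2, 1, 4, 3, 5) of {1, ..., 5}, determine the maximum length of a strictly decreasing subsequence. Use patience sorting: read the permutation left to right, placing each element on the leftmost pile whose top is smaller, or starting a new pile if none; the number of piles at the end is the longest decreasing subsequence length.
2: new pile. tops = [2]
1: new pile. tops = [2, 1]
4: onto pile 1 (replacing 2). tops = [4, 1]
3: onto pile 2 (replacing 1). tops = [4, 3]
5: onto pile 1 (replacing 4). tops = [5, 3]

2 piles, so the longest decreasing subsequence has length 2.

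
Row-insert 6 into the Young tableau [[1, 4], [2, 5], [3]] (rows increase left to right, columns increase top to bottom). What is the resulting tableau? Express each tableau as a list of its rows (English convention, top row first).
[[1, 4, 6], [2, 5], [3]]

6 is larger than every entry of row 1, so it is appended to row 1. The new tableau is [[1, 4, 6], [2, 5], [3]].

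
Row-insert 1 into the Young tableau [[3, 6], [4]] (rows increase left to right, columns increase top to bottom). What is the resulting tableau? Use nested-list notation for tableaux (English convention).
In row 1, 1 replaces 3 (the leftmost entry greater than 1); 3 is bumped to row 2. In row 2, 3 replaces 4 (the leftmost entry greater than 3); 4 is bumped to row 3. 4 starts a new row 3. The new tableau is [[1, 6], [3], [4]].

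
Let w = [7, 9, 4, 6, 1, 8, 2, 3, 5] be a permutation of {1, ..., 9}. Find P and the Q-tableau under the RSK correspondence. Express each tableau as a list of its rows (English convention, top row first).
Insert each entry of the permutation into P by Schensted row insertion, recording in Q the position of each new cell.

Insert 7: appended to row 1. P = [[7]].
Insert 9: appended to row 1. P = [[7, 9]].
Insert 4: 4 bumps 7 from row 1; 7 starts row 2. P = [[4, 9], [7]].
Insert 6: 6 bumps 9 from row 1; 9 appends to row 2. P = [[4, 6], [7, 9]].
Insert 1: 1 bumps 4 from row 1; 4 bumps 7 from row 2; 7 starts row 3. P = [[1, 6], [4, 9], [7]].
Insert 8: appended to row 1. P = [[1, 6, 8], [4, 9], [7]].
Insert 2: 2 bumps 6 from row 1; 6 bumps 9 from row 2; 9 appends to row 3. P = [[1, 2, 8], [4, 6], [7, 9]].
Insert 3: 3 bumps 8 from row 1; 8 appends to row 2. P = [[1, 2, 3], [4, 6, 8], [7, 9]].
Insert 5: appended to row 1. P = [[1, 2, 3, 5], [4, 6, 8], [7, 9]].

So P = [[1, 2, 3, 5], [4, 6, 8], [7, 9]], Q = [[1, 2, 6, 9], [3, 4, 8], [5, 7]].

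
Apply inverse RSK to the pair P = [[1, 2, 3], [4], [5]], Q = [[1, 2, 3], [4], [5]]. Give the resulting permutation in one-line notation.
Reverse the RSK construction: for i from n down to 1, find the cell of Q containing i, remove the entry at that cell from P, and reverse-bump it up through P; the value ejected from row 1 is w(i).

Step i=5: Q has 5 at row 3, column 1; remove 5 from row 3 of P and reverse-bump: 5 enters row 2 and ejects 4; 4 enters row 1 and ejects 3. So w(5) = 3. P is now [[1, 2, 4], [5]].
Step i=4: Q has 4 at row 2, column 1; remove 5 from row 2 of P and reverse-bump: 5 enters row 1 and ejects 4. So w(4) = 4. P is now [[1, 2, 5]].
Step i=3: Q has 3 at row 1, column 3; remove that cell from P, ejecting 5. So w(3) = 5. P is now [[1, 2]].
Step i=2: Q has 2 at row 1, column 2; remove that cell from P, ejecting 2. So w(2) = 2. P is now [[1]].
Step i=1: Q has 1 at row 1, column 1; remove that cell from P, ejecting 1. So w(1) = 1. P is now [].

So w = 1 2 5 4 3.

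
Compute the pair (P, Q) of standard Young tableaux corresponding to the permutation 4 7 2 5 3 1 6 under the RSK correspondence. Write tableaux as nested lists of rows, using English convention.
P = [[1, 3, 6], [2, 5], [4], [7]], Q = [[1, 2, 7], [3, 4], [5], [6]]

Insert each entry of the permutation into P by Schensted row insertion, recording in Q the position of each new cell.

After inserting 4: P = [[4]].
After inserting 7: P = [[4, 7]].
After inserting 2: P = [[2, 7], [4]].
After inserting 5: P = [[2, 5], [4, 7]].
After inserting 3: P = [[2, 3], [4, 5], [7]].
After inserting 1: P = [[1, 3], [2, 5], [4], [7]].
After inserting 6: P = [[1, 3, 6], [2, 5], [4], [7]].

So P = [[1, 3, 6], [2, 5], [4], [7]], Q = [[1, 2, 7], [3, 4], [5], [6]].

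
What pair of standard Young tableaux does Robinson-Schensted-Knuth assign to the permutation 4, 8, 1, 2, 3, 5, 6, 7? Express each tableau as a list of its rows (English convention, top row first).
Insert each entry of the permutation into P by Schensted row insertion, recording in Q the position of each new cell.

Insert 4: appended to row 1. P = [[4]].
Insert 8: appended to row 1. P = [[4, 8]].
Insert 1: 1 bumps 4 from row 1; 4 starts row 2. P = [[1, 8], [4]].
Insert 2: 2 bumps 8 from row 1; 8 appends to row 2. P = [[1, 2], [4, 8]].
Insert 3: appended to row 1. P = [[1, 2, 3], [4, 8]].
Insert 5: appended to row 1. P = [[1, 2, 3, 5], [4, 8]].
Insert 6: appended to row 1. P = [[1, 2, 3, 5, 6], [4, 8]].
Insert 7: appended to row 1. P = [[1, 2, 3, 5, 6, 7], [4, 8]].

So P = [[1, 2, 3, 5, 6, 7], [4, 8]], Q = [[1, 2, 5, 6, 7, 8], [3, 4]].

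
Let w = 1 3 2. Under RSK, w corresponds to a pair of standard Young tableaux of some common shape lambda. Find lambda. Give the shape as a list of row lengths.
[2, 1]

Row-insert each entry into an empty tableau.

After inserting 1: P = [[1]].
After inserting 3: P = [[1, 3]].
After inserting 2: P = [[1, 2], [3]].

The final insertion tableau P = [[1, 2], [3]] has shape [2, 1].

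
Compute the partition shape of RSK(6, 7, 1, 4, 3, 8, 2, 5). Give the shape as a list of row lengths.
Row-insert each entry into an empty tableau.

After inserting 6: P = [[6]].
After inserting 7: P = [[6, 7]].
After inserting 1: P = [[1, 7], [6]].
After inserting 4: P = [[1, 4], [6, 7]].
After inserting 3: P = [[1, 3], [4, 7], [6]].
After inserting 8: P = [[1, 3, 8], [4, 7], [6]].
After inserting 2: P = [[1, 2, 8], [3, 7], [4], [6]].
After inserting 5: P = [[1, 2, 5], [3, 7, 8], [4], [6]].

The final insertion tableau P = [[1, 2, 5], [3, 7, 8], [4], [6]] has shape [3, 3, 1, 1].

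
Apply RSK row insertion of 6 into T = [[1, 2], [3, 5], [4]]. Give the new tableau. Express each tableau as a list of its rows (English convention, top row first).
6 is larger than every entry of row 1, so it is appended to row 1. The new tableau is [[1, 2, 6], [3, 5], [4]].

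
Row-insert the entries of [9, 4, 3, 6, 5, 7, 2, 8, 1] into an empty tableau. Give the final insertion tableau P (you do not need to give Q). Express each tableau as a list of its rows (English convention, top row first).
Insert 9: appended to row 1. P = [[9]].
Insert 4: 4 bumps 9 from row 1; 9 starts row 2. P = [[4], [9]].
Insert 3: 3 bumps 4 from row 1; 4 bumps 9 from row 2; 9 starts row 3. P = [[3], [4], [9]].
Insert 6: appended to row 1. P = [[3, 6], [4], [9]].
Insert 5: 5 bumps 6 from row 1; 6 appends to row 2. P = [[3, 5], [4, 6], [9]].
Insert 7: appended to row 1. P = [[3, 5, 7], [4, 6], [9]].
Insert 2: 2 bumps 3 from row 1; 3 bumps 4 from row 2; 4 bumps 9 from row 3; 9 starts row 4. P = [[2, 5, 7], [3, 6], [4], [9]].
Insert 8: appended to row 1. P = [[2, 5, 7, 8], [3, 6], [4], [9]].
Insert 1: 1 bumps 2 from row 1; 2 bumps 3 from row 2; 3 bumps 4 from row 3; 4 bumps 9 from row 4; 9 starts row 5. P = [[1, 5, 7, 8], [2, 6], [3], [4], [9]].

So P = [[1, 5, 7, 8], [2, 6], [3], [4], [9]].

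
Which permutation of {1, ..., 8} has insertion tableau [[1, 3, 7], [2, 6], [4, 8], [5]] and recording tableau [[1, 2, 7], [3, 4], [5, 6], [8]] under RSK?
5 8 4 6 2 3 7 1

Reverse the RSK construction: for i from n down to 1, find the cell of Q containing i, remove the entry at that cell from P, and reverse-bump it up through P; the value ejected from row 1 is w(i).

Step i=8: Q has 8 at row 4, column 1; remove 5 from row 4 of P and reverse-bump: 5 enters row 3 and ejects 4; 4 enters row 2 and ejects 2; 2 enters row 1 and ejects 1. So w(8) = 1. P is now [[2, 3, 7], [4, 6], [5, 8]].
Step i=7: Q has 7 at row 1, column 3; remove that cell from P, ejecting 7. So w(7) = 7. P is now [[2, 3], [4, 6], [5, 8]].
Step i=6: Q has 6 at row 3, column 2; remove 8 from row 3 of P and reverse-bump: 8 enters row 2 and ejects 6; 6 enters row 1 and ejects 3. So w(6) = 3. P is now [[2, 6], [4, 8], [5]].
Step i=5: Q has 5 at row 3, column 1; remove 5 from row 3 of P and reverse-bump: 5 enters row 2 and ejects 4; 4 enters row 1 and ejects 2. So w(5) = 2. P is now [[4, 6], [5, 8]].
Step i=4: Q has 4 at row 2, column 2; remove 8 from row 2 of P and reverse-bump: 8 enters row 1 and ejects 6. So w(4) = 6. P is now [[4, 8], [5]].
Step i=3: Q has 3 at row 2, column 1; remove 5 from row 2 of P and reverse-bump: 5 enters row 1 and ejects 4. So w(3) = 4. P is now [[5, 8]].
Step i=2: Q has 2 at row 1, column 2; remove that cell from P, ejecting 8. So w(2) = 8. P is now [[5]].
Step i=1: Q has 1 at row 1, column 1; remove that cell from P, ejecting 5. So w(1) = 5. P is now [].

So w = 5 8 4 6 2 3 7 1.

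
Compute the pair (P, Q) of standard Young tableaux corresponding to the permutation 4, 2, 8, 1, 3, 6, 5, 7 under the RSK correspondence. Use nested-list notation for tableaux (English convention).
P = [[1, 3, 5, 7], [2, 6], [4, 8]], Q = [[1, 3, 6, 8], [2, 5], [4, 7]]

Insert each entry of the permutation into P by Schensted row insertion, recording in Q the position of each new cell.

After inserting 4: P = [[4]].
After inserting 2: P = [[2], [4]].
After inserting 8: P = [[2, 8], [4]].
After inserting 1: P = [[1, 8], [2], [4]].
After inserting 3: P = [[1, 3], [2, 8], [4]].
After inserting 6: P = [[1, 3, 6], [2, 8], [4]].
After inserting 5: P = [[1, 3, 5], [2, 6], [4, 8]].
After inserting 7: P = [[1, 3, 5, 7], [2, 6], [4, 8]].

So P = [[1, 3, 5, 7], [2, 6], [4, 8]], Q = [[1, 3, 6, 8], [2, 5], [4, 7]].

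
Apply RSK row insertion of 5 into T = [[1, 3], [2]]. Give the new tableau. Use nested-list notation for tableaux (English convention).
[[1, 3, 5], [2]]

5 is larger than every entry of row 1, so it is appended to row 1. The new tableau is [[1, 3, 5], [2]].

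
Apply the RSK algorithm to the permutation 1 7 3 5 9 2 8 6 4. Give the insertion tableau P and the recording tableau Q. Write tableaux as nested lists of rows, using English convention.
Insert each entry of the permutation into P by Schensted row insertion, recording in Q the position of each new cell.

Insert 1: appended to row 1. P = [[1]].
Insert 7: appended to row 1. P = [[1, 7]].
Insert 3: 3 bumps 7 from row 1; 7 starts row 2. P = [[1, 3], [7]].
Insert 5: appended to row 1. P = [[1, 3, 5], [7]].
Insert 9: appended to row 1. P = [[1, 3, 5, 9], [7]].
Insert 2: 2 bumps 3 from row 1; 3 bumps 7 from row 2; 7 starts row 3. P = [[1, 2, 5, 9], [3], [7]].
Insert 8: 8 bumps 9 from row 1; 9 appends to row 2. P = [[1, 2, 5, 8], [3, 9], [7]].
Insert 6: 6 bumps 8 from row 1; 8 bumps 9 from row 2; 9 appends to row 3. P = [[1, 2, 5, 6], [3, 8], [7, 9]].
Insert 4: 4 bumps 5 from row 1; 5 bumps 8 from row 2; 8 bumps 9 from row 3; 9 starts row 4. P = [[1, 2, 4, 6], [3, 5], [7, 8], [9]].

So P = [[1, 2, 4, 6], [3, 5], [7, 8], [9]], Q = [[1, 2, 4, 5], [3, 7], [6, 8], [9]].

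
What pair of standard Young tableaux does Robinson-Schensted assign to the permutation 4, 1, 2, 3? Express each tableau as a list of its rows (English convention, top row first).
P = [[1, 2, 3], [4]], Q = [[1, 3, 4], [2]]

Insert each entry of the permutation into P by Schensted row insertion, recording in Q the position of each new cell.

Insert 4: appended to row 1. P = [[4]].
Insert 1: 1 bumps 4 from row 1; 4 starts row 2. P = [[1], [4]].
Insert 2: appended to row 1. P = [[1, 2], [4]].
Insert 3: appended to row 1. P = [[1, 2, 3], [4]].

So P = [[1, 2, 3], [4]], Q = [[1, 3, 4], [2]].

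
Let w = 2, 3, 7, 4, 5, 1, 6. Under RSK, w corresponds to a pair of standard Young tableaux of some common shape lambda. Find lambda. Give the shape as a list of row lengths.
[5, 1, 1]

Row-insert each entry into an empty tableau.

After inserting 2: P = [[2]].
After inserting 3: P = [[2, 3]].
After inserting 7: P = [[2, 3, 7]].
After inserting 4: P = [[2, 3, 4], [7]].
After inserting 5: P = [[2, 3, 4, 5], [7]].
After inserting 1: P = [[1, 3, 4, 5], [2], [7]].
After inserting 6: P = [[1, 3, 4, 5, 6], [2], [7]].

The final insertion tableau P = [[1, 3, 4, 5, 6], [2], [7]] has shape [5, 1, 1].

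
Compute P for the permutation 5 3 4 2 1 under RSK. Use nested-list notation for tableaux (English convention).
P = [[1, 4], [2], [3], [5]]

Insert 5: appended to row 1. P = [[5]].
Insert 3: 3 bumps 5 from row 1; 5 starts row 2. P = [[3], [5]].
Insert 4: appended to row 1. P = [[3, 4], [5]].
Insert 2: 2 bumps 3 from row 1; 3 bumps 5 from row 2; 5 starts row 3. P = [[2, 4], [3], [5]].
Insert 1: 1 bumps 2 from row 1; 2 bumps 3 from row 2; 3 bumps 5 from row 3; 5 starts row 4. P = [[1, 4], [2], [3], [5]].

So P = [[1, 4], [2], [3], [5]].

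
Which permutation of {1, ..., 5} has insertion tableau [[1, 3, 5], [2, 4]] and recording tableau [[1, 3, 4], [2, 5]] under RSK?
2 1 4 5 3

Reverse the RSK construction: for i from n down to 1, find the cell of Q containing i, remove the entry at that cell from P, and reverse-bump it up through P; the value ejected from row 1 is w(i).

Step i=5: Q has 5 at row 2, column 2; remove 4 from row 2 of P and reverse-bump: 4 enters row 1 and ejects 3. So w(5) = 3. P is now [[1, 4, 5], [2]].
Step i=4: Q has 4 at row 1, column 3; remove that cell from P, ejecting 5. So w(4) = 5. P is now [[1, 4], [2]].
Step i=3: Q has 3 at row 1, column 2; remove that cell from P, ejecting 4. So w(3) = 4. P is now [[1], [2]].
Step i=2: Q has 2 at row 2, column 1; remove 2 from row 2 of P and reverse-bump: 2 enters row 1 and ejects 1. So w(2) = 1. P is now [[2]].
Step i=1: Q has 1 at row 1, column 1; remove that cell from P, ejecting 2. So w(1) = 2. P is now [].

So w = 2 1 4 5 3.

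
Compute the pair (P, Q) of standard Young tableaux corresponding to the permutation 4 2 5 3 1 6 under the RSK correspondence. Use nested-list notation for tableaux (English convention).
Insert each entry of the permutation into P by Schensted row insertion, recording in Q the position of each new cell.

Insert 4: appended to row 1. P = [[4]].
Insert 2: 2 bumps 4 from row 1; 4 starts row 2. P = [[2], [4]].
Insert 5: appended to row 1. P = [[2, 5], [4]].
Insert 3: 3 bumps 5 from row 1; 5 appends to row 2. P = [[2, 3], [4, 5]].
Insert 1: 1 bumps 2 from row 1; 2 bumps 4 from row 2; 4 starts row 3. P = [[1, 3], [2, 5], [4]].
Insert 6: appended to row 1. P = [[1, 3, 6], [2, 5], [4]].

So P = [[1, 3, 6], [2, 5], [4]], Q = [[1, 3, 6], [2, 4], [5]].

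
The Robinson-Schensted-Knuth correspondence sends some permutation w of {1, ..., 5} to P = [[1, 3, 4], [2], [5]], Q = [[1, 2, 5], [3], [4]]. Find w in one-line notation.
Reverse the RSK construction: for i from n down to 1, find the cell of Q containing i, remove the entry at that cell from P, and reverse-bump it up through P; the value ejected from row 1 is w(i).

Step i=5: Q has 5 at row 1, column 3; remove that cell from P, ejecting 4. So w(5) = 4. P is now [[1, 3], [2], [5]].
Step i=4: Q has 4 at row 3, column 1; remove 5 from row 3 of P and reverse-bump: 5 enters row 2 and ejects 2; 2 enters row 1 and ejects 1. So w(4) = 1. P is now [[2, 3], [5]].
Step i=3: Q has 3 at row 2, column 1; remove 5 from row 2 of P and reverse-bump: 5 enters row 1 and ejects 3. So w(3) = 3. P is now [[2, 5]].
Step i=2: Q has 2 at row 1, column 2; remove that cell from P, ejecting 5. So w(2) = 5. P is now [[2]].
Step i=1: Q has 1 at row 1, column 1; remove that cell from P, ejecting 2. So w(1) = 2. P is now [].

So w = 2 5 3 1 4.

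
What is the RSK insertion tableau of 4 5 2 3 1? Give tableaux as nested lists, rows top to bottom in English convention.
P = [[1, 3], [2, 5], [4]]

After inserting 4: P = [[4]].
After inserting 5: P = [[4, 5]].
After inserting 2: P = [[2, 5], [4]].
After inserting 3: P = [[2, 3], [4, 5]].
After inserting 1: P = [[1, 3], [2, 5], [4]].

So P = [[1, 3], [2, 5], [4]].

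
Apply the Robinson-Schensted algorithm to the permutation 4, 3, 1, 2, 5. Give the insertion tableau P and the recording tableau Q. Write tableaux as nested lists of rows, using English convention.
P = [[1, 2, 5], [3], [4]], Q = [[1, 4, 5], [2], [3]]

Insert each entry of the permutation into P by Schensted row insertion, recording in Q the position of each new cell.

Insert 4: appended to row 1. P = [[4]].
Insert 3: 3 bumps 4 from row 1; 4 starts row 2. P = [[3], [4]].
Insert 1: 1 bumps 3 from row 1; 3 bumps 4 from row 2; 4 starts row 3. P = [[1], [3], [4]].
Insert 2: appended to row 1. P = [[1, 2], [3], [4]].
Insert 5: appended to row 1. P = [[1, 2, 5], [3], [4]].

So P = [[1, 2, 5], [3], [4]], Q = [[1, 4, 5], [2], [3]].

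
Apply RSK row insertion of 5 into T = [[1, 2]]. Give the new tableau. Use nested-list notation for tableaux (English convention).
5 is larger than every entry of row 1, so it is appended to row 1. The new tableau is [[1, 2, 5]].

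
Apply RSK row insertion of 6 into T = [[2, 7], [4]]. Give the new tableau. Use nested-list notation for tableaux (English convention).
[[2, 6], [4, 7]]

In row 1, 6 replaces 7 (the leftmost entry greater than 6); 7 is bumped to row 2. 7 is appended to row 2. The new tableau is [[2, 6], [4, 7]].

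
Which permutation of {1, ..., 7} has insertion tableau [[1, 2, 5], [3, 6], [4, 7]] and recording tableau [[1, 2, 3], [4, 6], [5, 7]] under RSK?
1 4 7 3 2 6 5

Reverse the RSK construction: for i from n down to 1, find the cell of Q containing i, remove the entry at that cell from P, and reverse-bump it up through P; the value ejected from row 1 is w(i).

Step i=7: Q has 7 at row 3, column 2; remove 7 from row 3 of P and reverse-bump: 7 enters row 2 and ejects 6; 6 enters row 1 and ejects 5. So w(7) = 5. P is now [[1, 2, 6], [3, 7], [4]].
Step i=6: Q has 6 at row 2, column 2; remove 7 from row 2 of P and reverse-bump: 7 enters row 1 and ejects 6. So w(6) = 6. P is now [[1, 2, 7], [3], [4]].
Step i=5: Q has 5 at row 3, column 1; remove 4 from row 3 of P and reverse-bump: 4 enters row 2 and ejects 3; 3 enters row 1 and ejects 2. So w(5) = 2. P is now [[1, 3, 7], [4]].
Step i=4: Q has 4 at row 2, column 1; remove 4 from row 2 of P and reverse-bump: 4 enters row 1 and ejects 3. So w(4) = 3. P is now [[1, 4, 7]].
Step i=3: Q has 3 at row 1, column 3; remove that cell from P, ejecting 7. So w(3) = 7. P is now [[1, 4]].
Step i=2: Q has 2 at row 1, column 2; remove that cell from P, ejecting 4. So w(2) = 4. P is now [[1]].
Step i=1: Q has 1 at row 1, column 1; remove that cell from P, ejecting 1. So w(1) = 1. P is now [].

So w = 1 4 7 3 2 6 5.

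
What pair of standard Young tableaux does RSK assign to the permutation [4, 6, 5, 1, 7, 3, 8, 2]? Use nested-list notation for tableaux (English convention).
Insert each entry of the permutation into P by Schensted row insertion, recording in Q the position of each new cell.

Insert 4: appended to row 1. P = [[4]], Q = [[1]].
Insert 6: appended to row 1. P = [[4, 6]], Q = [[1, 2]].
Insert 5: 5 bumps 6 from row 1; 6 starts row 2. P = [[4, 5], [6]], Q = [[1, 2], [3]].
Insert 1: 1 bumps 4 from row 1; 4 bumps 6 from row 2; 6 starts row 3. P = [[1, 5], [4], [6]], Q = [[1, 2], [3], [4]].
Insert 7: appended to row 1. P = [[1, 5, 7], [4], [6]], Q = [[1, 2, 5], [3], [4]].
Insert 3: 3 bumps 5 from row 1; 5 appends to row 2. P = [[1, 3, 7], [4, 5], [6]], Q = [[1, 2, 5], [3, 6], [4]].
Insert 8: appended to row 1. P = [[1, 3, 7, 8], [4, 5], [6]], Q = [[1, 2, 5, 7], [3, 6], [4]].
Insert 2: 2 bumps 3 from row 1; 3 bumps 4 from row 2; 4 bumps 6 from row 3; 6 starts row 4. P = [[1, 2, 7, 8], [3, 5], [4], [6]], Q = [[1, 2, 5, 7], [3, 6], [4], [8]].

So P = [[1, 2, 7, 8], [3, 5], [4], [6]], Q = [[1, 2, 5, 7], [3, 6], [4], [8]].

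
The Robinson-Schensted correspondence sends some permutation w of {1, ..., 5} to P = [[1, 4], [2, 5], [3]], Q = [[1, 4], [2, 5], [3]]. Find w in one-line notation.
Reverse the RSK construction: for i from n down to 1, find the cell of Q containing i, remove the entry at that cell from P, and reverse-bump it up through P; the value ejected from row 1 is w(i).

Step i=5: Q has 5 at row 2, column 2; remove 5 from row 2 of P and reverse-bump: 5 enters row 1 and ejects 4. So w(5) = 4. P is now [[1, 5], [2], [3]].
Step i=4: Q has 4 at row 1, column 2; remove that cell from P, ejecting 5. So w(4) = 5. P is now [[1], [2], [3]].
Step i=3: Q has 3 at row 3, column 1; remove 3 from row 3 of P and reverse-bump: 3 enters row 2 and ejects 2; 2 enters row 1 and ejects 1. So w(3) = 1. P is now [[2], [3]].
Step i=2: Q has 2 at row 2, column 1; remove 3 from row 2 of P and reverse-bump: 3 enters row 1 and ejects 2. So w(2) = 2. P is now [[3]].
Step i=1: Q has 1 at row 1, column 1; remove that cell from P, ejecting 3. So w(1) = 3. P is now [].

So w = 3 2 1 5 4.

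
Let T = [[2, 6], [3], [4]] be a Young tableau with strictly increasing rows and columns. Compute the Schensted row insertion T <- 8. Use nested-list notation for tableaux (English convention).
[[2, 6, 8], [3], [4]]

8 is larger than every entry of row 1, so it is appended to row 1. The new tableau is [[2, 6, 8], [3], [4]].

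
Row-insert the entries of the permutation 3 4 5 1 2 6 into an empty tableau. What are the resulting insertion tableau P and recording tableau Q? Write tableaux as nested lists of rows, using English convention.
Insert each entry of the permutation into P by Schensted row insertion, recording in Q the position of each new cell.

Insert 3: appended to row 1. P = [[3]].
Insert 4: appended to row 1. P = [[3, 4]].
Insert 5: appended to row 1. P = [[3, 4, 5]].
Insert 1: 1 bumps 3 from row 1; 3 starts row 2. P = [[1, 4, 5], [3]].
Insert 2: 2 bumps 4 from row 1; 4 appends to row 2. P = [[1, 2, 5], [3, 4]].
Insert 6: appended to row 1. P = [[1, 2, 5, 6], [3, 4]].

So P = [[1, 2, 5, 6], [3, 4]], Q = [[1, 2, 3, 6], [4, 5]].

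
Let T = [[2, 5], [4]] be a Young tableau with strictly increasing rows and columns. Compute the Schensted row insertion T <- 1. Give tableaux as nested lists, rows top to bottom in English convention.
In row 1, 1 replaces 2 (the leftmost entry greater than 1); 2 is bumped to row 2. In row 2, 2 replaces 4 (the leftmost entry greater than 2); 4 is bumped to row 3. 4 starts a new row 3. The new tableau is [[1, 5], [2], [4]].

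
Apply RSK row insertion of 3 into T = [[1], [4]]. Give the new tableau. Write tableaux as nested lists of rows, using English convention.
3 is larger than every entry of row 1, so it is appended to row 1. The new tableau is [[1, 3], [4]].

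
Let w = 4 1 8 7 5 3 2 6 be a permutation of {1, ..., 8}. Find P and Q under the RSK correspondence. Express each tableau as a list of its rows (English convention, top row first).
P = [[1, 2, 6], [3, 5], [4], [7], [8]], Q = [[1, 3, 8], [2, 4], [5], [6], [7]]

Insert each entry of the permutation into P by Schensted row insertion, recording in Q the position of each new cell.

After inserting 4: P = [[4]].
After inserting 1: P = [[1], [4]].
After inserting 8: P = [[1, 8], [4]].
After inserting 7: P = [[1, 7], [4, 8]].
After inserting 5: P = [[1, 5], [4, 7], [8]].
After inserting 3: P = [[1, 3], [4, 5], [7], [8]].
After inserting 2: P = [[1, 2], [3, 5], [4], [7], [8]].
After inserting 6: P = [[1, 2, 6], [3, 5], [4], [7], [8]].

So P = [[1, 2, 6], [3, 5], [4], [7], [8]], Q = [[1, 3, 8], [2, 4], [5], [6], [7]].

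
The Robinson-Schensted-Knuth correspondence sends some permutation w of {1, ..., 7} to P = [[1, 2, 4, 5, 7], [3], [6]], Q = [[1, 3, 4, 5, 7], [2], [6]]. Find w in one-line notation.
6 1 3 4 5 2 7

Reverse the RSK construction: for i from n down to 1, find the cell of Q containing i, remove the entry at that cell from P, and reverse-bump it up through P; the value ejected from row 1 is w(i).

Step i=7: Q has 7 at row 1, column 5; remove that cell from P, ejecting 7. So w(7) = 7. P is now [[1, 2, 4, 5], [3], [6]].
Step i=6: Q has 6 at row 3, column 1; remove 6 from row 3 of P and reverse-bump: 6 enters row 2 and ejects 3; 3 enters row 1 and ejects 2. So w(6) = 2. P is now [[1, 3, 4, 5], [6]].
Step i=5: Q has 5 at row 1, column 4; remove that cell from P, ejecting 5. So w(5) = 5. P is now [[1, 3, 4], [6]].
Step i=4: Q has 4 at row 1, column 3; remove that cell from P, ejecting 4. So w(4) = 4. P is now [[1, 3], [6]].
Step i=3: Q has 3 at row 1, column 2; remove that cell from P, ejecting 3. So w(3) = 3. P is now [[1], [6]].
Step i=2: Q has 2 at row 2, column 1; remove 6 from row 2 of P and reverse-bump: 6 enters row 1 and ejects 1. So w(2) = 1. P is now [[6]].
Step i=1: Q has 1 at row 1, column 1; remove that cell from P, ejecting 6. So w(1) = 6. P is now [].

So w = 6 1 3 4 5 2 7.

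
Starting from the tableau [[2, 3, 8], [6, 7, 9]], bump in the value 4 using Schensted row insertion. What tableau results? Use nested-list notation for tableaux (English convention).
[[2, 3, 4], [6, 7, 8], [9]]

In row 1, 4 replaces 8 (the leftmost entry greater than 4); 8 is bumped to row 2. In row 2, 8 replaces 9 (the leftmost entry greater than 8); 9 is bumped to row 3. 9 starts a new row 3. The new tableau is [[2, 3, 4], [6, 7, 8], [9]].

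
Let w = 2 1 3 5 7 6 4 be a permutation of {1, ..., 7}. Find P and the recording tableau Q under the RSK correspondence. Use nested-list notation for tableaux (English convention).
P = [[1, 3, 4, 6], [2, 5], [7]], Q = [[1, 3, 4, 5], [2, 6], [7]]

Insert each entry of the permutation into P by Schensted row insertion, recording in Q the position of each new cell.

Insert 2: appended to row 1. P = [[2]].
Insert 1: 1 bumps 2 from row 1; 2 starts row 2. P = [[1], [2]].
Insert 3: appended to row 1. P = [[1, 3], [2]].
Insert 5: appended to row 1. P = [[1, 3, 5], [2]].
Insert 7: appended to row 1. P = [[1, 3, 5, 7], [2]].
Insert 6: 6 bumps 7 from row 1; 7 appends to row 2. P = [[1, 3, 5, 6], [2, 7]].
Insert 4: 4 bumps 5 from row 1; 5 bumps 7 from row 2; 7 starts row 3. P = [[1, 3, 4, 6], [2, 5], [7]].

So P = [[1, 3, 4, 6], [2, 5], [7]], Q = [[1, 3, 4, 5], [2, 6], [7]].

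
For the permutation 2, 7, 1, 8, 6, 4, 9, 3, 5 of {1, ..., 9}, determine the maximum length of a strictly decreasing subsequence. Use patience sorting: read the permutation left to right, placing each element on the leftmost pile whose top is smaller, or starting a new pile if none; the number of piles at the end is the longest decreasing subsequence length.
2: new pile. tops = [2]
7: onto pile 1 (replacing 2). tops = [7]
1: new pile. tops = [7, 1]
8: onto pile 1 (replacing 7). tops = [8, 1]
6: onto pile 2 (replacing 1). tops = [8, 6]
4: new pile. tops = [8, 6, 4]
9: onto pile 1 (replacing 8). tops = [9, 6, 4]
3: new pile. tops = [9, 6, 4, 3]
5: onto pile 3 (replacing 4). tops = [9, 6, 5, 3]

4 piles, so the longest decreasing subsequence has length 4.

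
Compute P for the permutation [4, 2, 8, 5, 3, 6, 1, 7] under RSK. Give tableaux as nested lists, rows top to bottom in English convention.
Insert 4: appended to row 1. P = [[4]].
Insert 2: 2 bumps 4 from row 1; 4 starts row 2. P = [[2], [4]].
Insert 8: appended to row 1. P = [[2, 8], [4]].
Insert 5: 5 bumps 8 from row 1; 8 appends to row 2. P = [[2, 5], [4, 8]].
Insert 3: 3 bumps 5 from row 1; 5 bumps 8 from row 2; 8 starts row 3. P = [[2, 3], [4, 5], [8]].
Insert 6: appended to row 1. P = [[2, 3, 6], [4, 5], [8]].
Insert 1: 1 bumps 2 from row 1; 2 bumps 4 from row 2; 4 bumps 8 from row 3; 8 starts row 4. P = [[1, 3, 6], [2, 5], [4], [8]].
Insert 7: appended to row 1. P = [[1, 3, 6, 7], [2, 5], [4], [8]].

So P = [[1, 3, 6, 7], [2, 5], [4], [8]].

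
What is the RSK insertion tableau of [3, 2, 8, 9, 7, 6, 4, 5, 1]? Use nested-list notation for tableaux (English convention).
P = [[1, 4, 5], [2, 6, 9], [3], [7], [8]]

Insert 3: appended to row 1. P = [[3]].
Insert 2: 2 bumps 3 from row 1; 3 starts row 2. P = [[2], [3]].
Insert 8: appended to row 1. P = [[2, 8], [3]].
Insert 9: appended to row 1. P = [[2, 8, 9], [3]].
Insert 7: 7 bumps 8 from row 1; 8 appends to row 2. P = [[2, 7, 9], [3, 8]].
Insert 6: 6 bumps 7 from row 1; 7 bumps 8 from row 2; 8 starts row 3. P = [[2, 6, 9], [3, 7], [8]].
Insert 4: 4 bumps 6 from row 1; 6 bumps 7 from row 2; 7 bumps 8 from row 3; 8 starts row 4. P = [[2, 4, 9], [3, 6], [7], [8]].
Insert 5: 5 bumps 9 from row 1; 9 appends to row 2. P = [[2, 4, 5], [3, 6, 9], [7], [8]].
Insert 1: 1 bumps 2 from row 1; 2 bumps 3 from row 2; 3 bumps 7 from row 3; 7 bumps 8 from row 4; 8 starts row 5. P = [[1, 4, 5], [2, 6, 9], [3], [7], [8]].

So P = [[1, 4, 5], [2, 6, 9], [3], [7], [8]].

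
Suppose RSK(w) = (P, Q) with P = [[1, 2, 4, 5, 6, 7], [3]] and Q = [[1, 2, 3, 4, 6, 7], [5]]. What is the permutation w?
1 3 4 5 2 6 7

Reverse RSK: for i = n, n-1, ..., 1, locate i in Q, remove the corresponding corner cell from P, and reverse-bump its entry up through P; the value ejected from row 1 is w(i).

So w = 1 3 4 5 2 6 7.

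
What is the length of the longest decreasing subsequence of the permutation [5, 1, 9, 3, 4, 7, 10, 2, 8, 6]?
3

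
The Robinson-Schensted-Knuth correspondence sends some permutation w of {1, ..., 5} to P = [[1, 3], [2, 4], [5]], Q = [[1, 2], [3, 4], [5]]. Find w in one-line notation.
2 5 1 4 3

Reverse RSK: for i = n, n-1, ..., 1, locate i in Q, remove the corresponding corner cell from P, and reverse-bump its entry up through P; the value ejected from row 1 is w(i).

So w = 2 5 1 4 3.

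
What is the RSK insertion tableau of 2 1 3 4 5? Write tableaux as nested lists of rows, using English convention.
After inserting 2: P = [[2]].
After inserting 1: P = [[1], [2]].
After inserting 3: P = [[1, 3], [2]].
After inserting 4: P = [[1, 3, 4], [2]].
After inserting 5: P = [[1, 3, 4, 5], [2]].

So P = [[1, 3, 4, 5], [2]].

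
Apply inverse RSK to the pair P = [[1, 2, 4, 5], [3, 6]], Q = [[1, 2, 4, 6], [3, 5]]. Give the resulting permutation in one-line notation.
1 3 2 6 4 5

Reverse RSK: for i = n, n-1, ..., 1, locate i in Q, remove the corresponding corner cell from P, and reverse-bump its entry up through P; the value ejected from row 1 is w(i).

So w = 1 3 2 6 4 5.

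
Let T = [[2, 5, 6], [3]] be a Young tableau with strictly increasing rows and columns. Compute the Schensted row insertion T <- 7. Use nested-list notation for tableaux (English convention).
7 is larger than every entry of row 1, so it is appended to row 1. The new tableau is [[2, 5, 6, 7], [3]].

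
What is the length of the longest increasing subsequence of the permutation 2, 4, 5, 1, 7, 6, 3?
4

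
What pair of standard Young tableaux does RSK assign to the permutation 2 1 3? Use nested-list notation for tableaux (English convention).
P = [[1, 3], [2]], Q = [[1, 3], [2]]

Insert each entry of the permutation into P by Schensted row insertion, recording in Q the position of each new cell.

Insert 2: appended to row 1. P = [[2]], Q = [[1]].
Insert 1: 1 bumps 2 from row 1; 2 starts row 2. P = [[1], [2]], Q = [[1], [2]].
Insert 3: appended to row 1. P = [[1, 3], [2]], Q = [[1, 3], [2]].

So P = [[1, 3], [2]], Q = [[1, 3], [2]].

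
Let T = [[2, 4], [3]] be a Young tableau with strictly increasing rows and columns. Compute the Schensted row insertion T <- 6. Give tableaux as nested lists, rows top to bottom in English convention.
[[2, 4, 6], [3]]

6 is larger than every entry of row 1, so it is appended to row 1. The new tableau is [[2, 4, 6], [3]].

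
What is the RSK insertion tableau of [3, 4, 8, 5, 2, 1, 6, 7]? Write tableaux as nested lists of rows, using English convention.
P = [[1, 4, 5, 6, 7], [2], [3], [8]]

After inserting 3: P = [[3]].
After inserting 4: P = [[3, 4]].
After inserting 8: P = [[3, 4, 8]].
After inserting 5: P = [[3, 4, 5], [8]].
After inserting 2: P = [[2, 4, 5], [3], [8]].
After inserting 1: P = [[1, 4, 5], [2], [3], [8]].
After inserting 6: P = [[1, 4, 5, 6], [2], [3], [8]].
After inserting 7: P = [[1, 4, 5, 6, 7], [2], [3], [8]].

So P = [[1, 4, 5, 6, 7], [2], [3], [8]].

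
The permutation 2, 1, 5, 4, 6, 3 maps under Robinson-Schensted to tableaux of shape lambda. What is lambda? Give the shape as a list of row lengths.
Row-insert each entry into an empty tableau.

After inserting 2: P = [[2]].
After inserting 1: P = [[1], [2]].
After inserting 5: P = [[1, 5], [2]].
After inserting 4: P = [[1, 4], [2, 5]].
After inserting 6: P = [[1, 4, 6], [2, 5]].
After inserting 3: P = [[1, 3, 6], [2, 4], [5]].

The final insertion tableau P = [[1, 3, 6], [2, 4], [5]] has shape [3, 2, 1].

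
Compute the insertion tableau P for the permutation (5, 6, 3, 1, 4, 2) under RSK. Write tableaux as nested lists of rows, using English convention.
After inserting 5: P = [[5]].
After inserting 6: P = [[5, 6]].
After inserting 3: P = [[3, 6], [5]].
After inserting 1: P = [[1, 6], [3], [5]].
After inserting 4: P = [[1, 4], [3, 6], [5]].
After inserting 2: P = [[1, 2], [3, 4], [5, 6]].

So P = [[1, 2], [3, 4], [5, 6]].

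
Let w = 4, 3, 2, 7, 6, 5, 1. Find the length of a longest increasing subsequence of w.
2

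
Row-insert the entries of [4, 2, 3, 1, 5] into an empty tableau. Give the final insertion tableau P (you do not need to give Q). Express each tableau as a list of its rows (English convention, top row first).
Insert 4: appended to row 1. P = [[4]].
Insert 2: 2 bumps 4 from row 1; 4 starts row 2. P = [[2], [4]].
Insert 3: appended to row 1. P = [[2, 3], [4]].
Insert 1: 1 bumps 2 from row 1; 2 bumps 4 from row 2; 4 starts row 3. P = [[1, 3], [2], [4]].
Insert 5: appended to row 1. P = [[1, 3, 5], [2], [4]].

So P = [[1, 3, 5], [2], [4]].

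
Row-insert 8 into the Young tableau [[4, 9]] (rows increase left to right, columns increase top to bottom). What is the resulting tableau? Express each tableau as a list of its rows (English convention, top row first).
[[4, 8], [9]]

In row 1, 8 replaces 9 (the leftmost entry greater than 8); 9 is bumped to row 2. 9 starts a new row 2. The new tableau is [[4, 8], [9]].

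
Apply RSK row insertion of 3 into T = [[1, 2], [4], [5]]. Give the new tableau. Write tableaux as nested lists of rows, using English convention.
[[1, 2, 3], [4], [5]]

3 is larger than every entry of row 1, so it is appended to row 1. The new tableau is [[1, 2, 3], [4], [5]].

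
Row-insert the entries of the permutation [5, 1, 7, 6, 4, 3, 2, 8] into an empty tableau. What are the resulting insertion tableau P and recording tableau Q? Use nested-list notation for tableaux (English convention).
Insert each entry of the permutation into P by Schensted row insertion, recording in Q the position of each new cell.

Insert 5: appended to row 1. P = [[5]].
Insert 1: 1 bumps 5 from row 1; 5 starts row 2. P = [[1], [5]].
Insert 7: appended to row 1. P = [[1, 7], [5]].
Insert 6: 6 bumps 7 from row 1; 7 appends to row 2. P = [[1, 6], [5, 7]].
Insert 4: 4 bumps 6 from row 1; 6 bumps 7 from row 2; 7 starts row 3. P = [[1, 4], [5, 6], [7]].
Insert 3: 3 bumps 4 from row 1; 4 bumps 5 from row 2; 5 bumps 7 from row 3; 7 starts row 4. P = [[1, 3], [4, 6], [5], [7]].
Insert 2: 2 bumps 3 from row 1; 3 bumps 4 from row 2; 4 bumps 5 from row 3; 5 bumps 7 from row 4; 7 starts row 5. P = [[1, 2], [3, 6], [4], [5], [7]].
Insert 8: appended to row 1. P = [[1, 2, 8], [3, 6], [4], [5], [7]].

So P = [[1, 2, 8], [3, 6], [4], [5], [7]], Q = [[1, 3, 8], [2, 4], [5], [6], [7]].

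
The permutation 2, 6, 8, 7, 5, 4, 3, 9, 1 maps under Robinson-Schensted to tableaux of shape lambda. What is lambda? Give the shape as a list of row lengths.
[4, 1, 1, 1, 1, 1]

Row-insert each entry into an empty tableau.

After inserting 2: P = [[2]].
After inserting 6: P = [[2, 6]].
After inserting 8: P = [[2, 6, 8]].
After inserting 7: P = [[2, 6, 7], [8]].
After inserting 5: P = [[2, 5, 7], [6], [8]].
After inserting 4: P = [[2, 4, 7], [5], [6], [8]].
After inserting 3: P = [[2, 3, 7], [4], [5], [6], [8]].
After inserting 9: P = [[2, 3, 7, 9], [4], [5], [6], [8]].
After inserting 1: P = [[1, 3, 7, 9], [2], [4], [5], [6], [8]].

The final insertion tableau P = [[1, 3, 7, 9], [2], [4], [5], [6], [8]] has shape [4, 1, 1, 1, 1, 1].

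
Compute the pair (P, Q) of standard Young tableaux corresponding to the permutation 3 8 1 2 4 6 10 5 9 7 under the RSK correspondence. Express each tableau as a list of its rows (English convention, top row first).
Insert each entry of the permutation into P by Schensted row insertion, recording in Q the position of each new cell.

Insert 3: appended to row 1. P = [[3]].
Insert 8: appended to row 1. P = [[3, 8]].
Insert 1: 1 bumps 3 from row 1; 3 starts row 2. P = [[1, 8], [3]].
Insert 2: 2 bumps 8 from row 1; 8 appends to row 2. P = [[1, 2], [3, 8]].
Insert 4: appended to row 1. P = [[1, 2, 4], [3, 8]].
Insert 6: appended to row 1. P = [[1, 2, 4, 6], [3, 8]].
Insert 10: appended to row 1. P = [[1, 2, 4, 6, 10], [3, 8]].
Insert 5: 5 bumps 6 from row 1; 6 bumps 8 from row 2; 8 starts row 3. P = [[1, 2, 4, 5, 10], [3, 6], [8]].
Insert 9: 9 bumps 10 from row 1; 10 appends to row 2. P = [[1, 2, 4, 5, 9], [3, 6, 10], [8]].
Insert 7: 7 bumps 9 from row 1; 9 bumps 10 from row 2; 10 appends to row 3. P = [[1, 2, 4, 5, 7], [3, 6, 9], [8, 10]].

So P = [[1, 2, 4, 5, 7], [3, 6, 9], [8, 10]], Q = [[1, 2, 5, 6, 7], [3, 4, 9], [8, 10]].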